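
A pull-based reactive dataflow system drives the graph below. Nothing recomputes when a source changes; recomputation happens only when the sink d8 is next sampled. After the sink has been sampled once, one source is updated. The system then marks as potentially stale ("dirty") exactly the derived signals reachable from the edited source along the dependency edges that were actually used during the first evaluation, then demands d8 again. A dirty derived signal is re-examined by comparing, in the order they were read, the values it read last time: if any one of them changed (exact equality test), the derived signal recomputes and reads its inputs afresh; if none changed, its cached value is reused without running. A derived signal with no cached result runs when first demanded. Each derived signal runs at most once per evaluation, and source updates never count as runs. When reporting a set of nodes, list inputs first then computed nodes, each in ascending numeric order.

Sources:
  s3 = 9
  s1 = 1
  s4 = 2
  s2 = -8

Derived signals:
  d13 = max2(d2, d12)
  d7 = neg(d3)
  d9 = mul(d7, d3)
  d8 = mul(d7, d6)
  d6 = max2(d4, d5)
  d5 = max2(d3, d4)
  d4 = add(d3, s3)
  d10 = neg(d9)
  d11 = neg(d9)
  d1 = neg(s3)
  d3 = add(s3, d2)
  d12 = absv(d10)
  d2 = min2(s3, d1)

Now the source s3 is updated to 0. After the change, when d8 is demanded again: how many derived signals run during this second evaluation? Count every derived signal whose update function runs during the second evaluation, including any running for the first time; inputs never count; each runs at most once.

First evaluation (everything demanded from the output):
  d1 = neg(9) = -9
  d2 = min2(9, -9) = -9
  d3 = add(9, -9) = 0
  d4 = add(0, 9) = 9
  d5 = max2(0, 9) = 9
  d6 = max2(9, 9) = 9
  d7 = neg(0) = 0
  d8 = mul(0, 9) = 0

Propagation after the edit:
  d1: runs — s3 9->0; result 0.
  d2: runs — s3 9->0; d1 -9->0; result 0.
  d3: runs — s3 9->0; d2 -9->0; result 0 (same value as before).
  d4: runs — s3 9->0; result 0.
  d5: runs — d4 9->0; result 0.
  d6: runs — d4 9->0; d5 9->0; result 0.
  d7: checked — values it read are unchanged (d3 unchanged); reused cached 0 without running.
  d8: runs — d6 9->0; result 0 (same value as before).

Key observation: the cutoff stops propagation at d7 — its inputs' values are unchanged, so it reuses its cache.

Derived signals that run: d1, d2, d3, d4, d5, d6, d8 — 7 in total.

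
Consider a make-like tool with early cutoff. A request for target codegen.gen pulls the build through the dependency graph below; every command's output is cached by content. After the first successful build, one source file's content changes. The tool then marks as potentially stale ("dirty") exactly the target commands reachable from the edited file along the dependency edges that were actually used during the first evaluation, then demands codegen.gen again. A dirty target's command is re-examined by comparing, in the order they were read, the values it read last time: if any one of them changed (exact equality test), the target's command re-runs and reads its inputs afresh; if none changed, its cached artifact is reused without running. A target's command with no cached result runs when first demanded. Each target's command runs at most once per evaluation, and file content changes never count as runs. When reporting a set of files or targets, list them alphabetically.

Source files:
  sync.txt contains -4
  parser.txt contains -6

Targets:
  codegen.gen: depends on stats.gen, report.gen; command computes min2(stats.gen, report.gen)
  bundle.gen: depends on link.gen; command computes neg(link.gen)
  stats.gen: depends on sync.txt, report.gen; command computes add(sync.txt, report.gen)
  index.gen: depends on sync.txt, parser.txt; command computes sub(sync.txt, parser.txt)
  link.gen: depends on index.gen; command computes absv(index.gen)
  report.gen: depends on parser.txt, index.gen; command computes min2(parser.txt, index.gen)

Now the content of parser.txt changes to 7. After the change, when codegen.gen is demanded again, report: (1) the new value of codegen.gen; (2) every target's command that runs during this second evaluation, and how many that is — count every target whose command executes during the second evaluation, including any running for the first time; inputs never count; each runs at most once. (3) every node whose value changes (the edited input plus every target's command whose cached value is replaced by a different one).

Demanding codegen.gen again yields -15.
4 target commands run: codegen.gen, index.gen, report.gen, stats.gen.
The nodes whose values change: codegen.gen, index.gen, parser.txt, report.gen, stats.gen.

First demand of the output computes:
  index.gen = sub(-4, -6) = 2
  report.gen = min2(-6, 2) = -6
  stats.gen = add(-4, -6) = -10
  codegen.gen = min2(-10, -6) = -10

After the edit, cleaning proceeds:
  index.gen: a read changed (parser.txt -6->7) — executes, giving -11.
  report.gen: a read changed (parser.txt -6->7; index.gen 2->-11) — executes, giving -11.
  stats.gen: a read changed (report.gen -6->-11) — executes, giving -15.
  codegen.gen: a read changed (stats.gen -10->-15; report.gen -6->-11) — executes, giving -15.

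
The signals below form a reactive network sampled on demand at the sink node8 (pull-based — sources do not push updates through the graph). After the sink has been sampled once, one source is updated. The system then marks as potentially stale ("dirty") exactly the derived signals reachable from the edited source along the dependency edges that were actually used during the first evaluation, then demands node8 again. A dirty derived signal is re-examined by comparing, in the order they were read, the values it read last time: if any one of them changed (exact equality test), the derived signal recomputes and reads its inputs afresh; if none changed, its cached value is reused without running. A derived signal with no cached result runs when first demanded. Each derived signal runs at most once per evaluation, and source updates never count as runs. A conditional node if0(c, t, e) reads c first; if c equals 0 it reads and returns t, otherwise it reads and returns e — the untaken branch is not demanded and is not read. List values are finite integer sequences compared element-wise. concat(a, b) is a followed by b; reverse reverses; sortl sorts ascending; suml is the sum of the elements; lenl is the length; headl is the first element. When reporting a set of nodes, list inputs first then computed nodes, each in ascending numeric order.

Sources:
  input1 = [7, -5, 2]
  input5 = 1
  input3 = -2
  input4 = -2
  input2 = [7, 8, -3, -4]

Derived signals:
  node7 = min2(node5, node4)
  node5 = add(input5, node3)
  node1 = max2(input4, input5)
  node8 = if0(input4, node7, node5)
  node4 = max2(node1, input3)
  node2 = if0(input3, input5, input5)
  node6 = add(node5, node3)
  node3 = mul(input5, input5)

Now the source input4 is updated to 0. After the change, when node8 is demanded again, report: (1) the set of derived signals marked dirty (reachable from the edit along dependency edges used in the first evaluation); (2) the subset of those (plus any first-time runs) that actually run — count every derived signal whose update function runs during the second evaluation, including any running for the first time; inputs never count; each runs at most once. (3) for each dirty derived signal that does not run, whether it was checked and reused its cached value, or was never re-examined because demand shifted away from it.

Dirty set: node8.
Run set: node1, node4, node7, node8 (4 run).
All dirty derived signals ended up running.
The important point: the flipped condition pulls in fresh nodes; node1, node4, node7 run for the first time.

Initial pass — values computed on the first demand:
  node3 = mul(1, 1) = 1
  node5 = add(1, 1) = 2
  node8 = if0(input4=-2 -> else branch node5) = 2

Second demand — change propagation:
  node1: newly demanded (no cache) — executes and yields 1.
  node4: newly demanded (no cache) — executes and yields 1.
  node7: newly demanded (no cache) — executes and yields 1.
  node8: re-runs because input4 -2->0; new result 1.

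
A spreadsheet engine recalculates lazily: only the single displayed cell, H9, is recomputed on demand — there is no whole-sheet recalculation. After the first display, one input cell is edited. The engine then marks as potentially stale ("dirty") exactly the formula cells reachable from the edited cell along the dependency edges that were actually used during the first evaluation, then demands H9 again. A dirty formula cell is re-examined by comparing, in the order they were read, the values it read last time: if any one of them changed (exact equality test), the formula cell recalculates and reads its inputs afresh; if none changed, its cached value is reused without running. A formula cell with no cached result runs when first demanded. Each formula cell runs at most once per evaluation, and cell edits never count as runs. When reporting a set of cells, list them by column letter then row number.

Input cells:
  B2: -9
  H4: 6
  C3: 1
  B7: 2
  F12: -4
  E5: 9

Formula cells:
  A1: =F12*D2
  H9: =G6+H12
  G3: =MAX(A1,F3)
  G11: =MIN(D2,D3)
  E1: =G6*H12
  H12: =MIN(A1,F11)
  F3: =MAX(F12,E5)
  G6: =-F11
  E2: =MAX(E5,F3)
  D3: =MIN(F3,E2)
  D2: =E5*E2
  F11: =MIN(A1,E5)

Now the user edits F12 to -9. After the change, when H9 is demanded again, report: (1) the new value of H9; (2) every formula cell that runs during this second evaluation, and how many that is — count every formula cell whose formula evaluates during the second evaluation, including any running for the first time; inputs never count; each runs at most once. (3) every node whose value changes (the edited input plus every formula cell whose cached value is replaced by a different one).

New value of H9: 0.
Formula cells that run: A1, F3, F11, G6, H9, H12 — 6 in total.
Values that change: A1, F11, F12, G6, H12.
Key observation: the cutoff stops propagation at E2 — its inputs' values are unchanged, so it reuses its cache.

First evaluation (everything demanded from the output):
  F3 = MAX(-4, 9) = 9
  E2 = MAX(9, 9) = 9
  D2 = 9 * 9 = 81
  A1 = -4 * 81 = -324
  F11 = MIN(-324, 9) = -324
  G6 = -(-324) = 324
  H12 = MIN(-324, -324) = -324
  H9 = 324 + -324 = 0

Propagation after the edit:
  F3: runs — F12 -4->-9; result 9 (same value as before).
  E2: checked — values it read are unchanged (E5 unchanged, F3 unchanged); reused cached 9 without running.
  D2: checked — values it read are unchanged (E5 unchanged, E2 unchanged); reused cached 81 without running.
  A1: runs — F12 -4->-9; result -729.
  F11: runs — A1 -324->-729; result -729.
  G6: runs — F11 -324->-729; result 729.
  H12: runs — A1 -324->-729; F11 -324->-729; result -729.
  H9: runs — G6 324->729; H12 -324->-729; result 0 (same value as before).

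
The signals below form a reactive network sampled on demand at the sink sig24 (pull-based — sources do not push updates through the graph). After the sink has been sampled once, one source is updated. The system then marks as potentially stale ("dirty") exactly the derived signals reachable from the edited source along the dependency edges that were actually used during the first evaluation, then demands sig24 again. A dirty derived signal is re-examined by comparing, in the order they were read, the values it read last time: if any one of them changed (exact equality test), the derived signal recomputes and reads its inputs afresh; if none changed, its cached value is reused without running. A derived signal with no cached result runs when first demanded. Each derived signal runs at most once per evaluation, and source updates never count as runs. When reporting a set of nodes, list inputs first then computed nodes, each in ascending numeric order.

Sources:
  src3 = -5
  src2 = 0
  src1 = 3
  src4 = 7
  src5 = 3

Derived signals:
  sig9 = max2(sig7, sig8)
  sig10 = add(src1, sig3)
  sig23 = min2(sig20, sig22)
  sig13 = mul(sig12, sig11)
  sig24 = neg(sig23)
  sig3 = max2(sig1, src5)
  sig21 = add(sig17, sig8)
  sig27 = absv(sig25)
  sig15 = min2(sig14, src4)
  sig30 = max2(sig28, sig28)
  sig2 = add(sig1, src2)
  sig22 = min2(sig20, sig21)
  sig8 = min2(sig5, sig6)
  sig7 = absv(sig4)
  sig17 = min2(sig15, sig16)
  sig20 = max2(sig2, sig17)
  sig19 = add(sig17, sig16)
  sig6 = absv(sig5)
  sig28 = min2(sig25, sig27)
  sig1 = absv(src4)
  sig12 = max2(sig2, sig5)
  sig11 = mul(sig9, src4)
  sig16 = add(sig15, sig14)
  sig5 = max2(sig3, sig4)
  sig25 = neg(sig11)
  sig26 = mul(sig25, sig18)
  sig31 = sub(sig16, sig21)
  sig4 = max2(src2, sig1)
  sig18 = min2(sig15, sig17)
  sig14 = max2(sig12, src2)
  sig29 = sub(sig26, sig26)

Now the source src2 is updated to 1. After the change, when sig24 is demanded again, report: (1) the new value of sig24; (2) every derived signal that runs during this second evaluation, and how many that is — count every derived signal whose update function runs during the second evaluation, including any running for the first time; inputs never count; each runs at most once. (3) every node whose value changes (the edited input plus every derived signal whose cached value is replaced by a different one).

Initial pass — values computed on the first demand:
  sig1 = absv(7) = 7
  sig2 = add(7, 0) = 7
  sig3 = max2(7, 3) = 7
  sig4 = max2(0, 7) = 7
  sig5 = max2(7, 7) = 7
  sig6 = absv(7) = 7
  sig8 = min2(7, 7) = 7
  sig12 = max2(7, 7) = 7
  sig14 = max2(7, 0) = 7
  sig15 = min2(7, 7) = 7
  sig16 = add(7, 7) = 14
  sig17 = min2(7, 14) = 7
  sig20 = max2(7, 7) = 7
  sig21 = add(7, 7) = 14
  sig22 = min2(7, 14) = 7
  sig23 = min2(7, 7) = 7
  sig24 = neg(7) = -7

Second demand — change propagation:
  sig2: re-runs because src2 0->1; new result 8.
  sig4: re-runs because src2 0->1; new result 7 (unchanged).
  sig5: re-examined; everything it read last time is the same (sig3 unchanged, sig4 unchanged) — cache 7 kept, no run.
  sig6: re-examined; everything it read last time is the same (sig5 unchanged) — cache 7 kept, no run.
  sig8: re-examined; everything it read last time is the same (sig5 unchanged, sig6 unchanged) — cache 7 kept, no run.
  sig12: re-runs because sig2 7->8; new result 8.
  sig14: re-runs because sig12 7->8; src2 0->1; new result 8.
  sig15: re-runs because sig14 7->8; new result 7 (unchanged).
  sig16: re-runs because sig14 7->8; new result 15.
  sig17: re-runs because sig16 14->15; new result 7 (unchanged).
  sig20: re-runs because sig2 7->8; new result 8.
  sig21: re-examined; everything it read last time is the same (sig17 unchanged, sig8 unchanged) — cache 14 kept, no run.
  sig22: re-runs because sig20 7->8; new result 8.
  sig23: re-runs because sig20 7->8; sig22 7->8; new result 8.
  sig24: re-runs because sig23 7->8; new result -8.

The important point: at sig5 every value read last time is unchanged, so the dirty flag clears without a run.

sig24 now evaluates to -8.
Run set: sig2, sig4, sig12, sig14, sig15, sig16, sig17, sig20, sig22, sig23, sig24 (11 run).
Changed values: src2, sig2, sig12, sig14, sig16, sig20, sig22, sig23, sig24.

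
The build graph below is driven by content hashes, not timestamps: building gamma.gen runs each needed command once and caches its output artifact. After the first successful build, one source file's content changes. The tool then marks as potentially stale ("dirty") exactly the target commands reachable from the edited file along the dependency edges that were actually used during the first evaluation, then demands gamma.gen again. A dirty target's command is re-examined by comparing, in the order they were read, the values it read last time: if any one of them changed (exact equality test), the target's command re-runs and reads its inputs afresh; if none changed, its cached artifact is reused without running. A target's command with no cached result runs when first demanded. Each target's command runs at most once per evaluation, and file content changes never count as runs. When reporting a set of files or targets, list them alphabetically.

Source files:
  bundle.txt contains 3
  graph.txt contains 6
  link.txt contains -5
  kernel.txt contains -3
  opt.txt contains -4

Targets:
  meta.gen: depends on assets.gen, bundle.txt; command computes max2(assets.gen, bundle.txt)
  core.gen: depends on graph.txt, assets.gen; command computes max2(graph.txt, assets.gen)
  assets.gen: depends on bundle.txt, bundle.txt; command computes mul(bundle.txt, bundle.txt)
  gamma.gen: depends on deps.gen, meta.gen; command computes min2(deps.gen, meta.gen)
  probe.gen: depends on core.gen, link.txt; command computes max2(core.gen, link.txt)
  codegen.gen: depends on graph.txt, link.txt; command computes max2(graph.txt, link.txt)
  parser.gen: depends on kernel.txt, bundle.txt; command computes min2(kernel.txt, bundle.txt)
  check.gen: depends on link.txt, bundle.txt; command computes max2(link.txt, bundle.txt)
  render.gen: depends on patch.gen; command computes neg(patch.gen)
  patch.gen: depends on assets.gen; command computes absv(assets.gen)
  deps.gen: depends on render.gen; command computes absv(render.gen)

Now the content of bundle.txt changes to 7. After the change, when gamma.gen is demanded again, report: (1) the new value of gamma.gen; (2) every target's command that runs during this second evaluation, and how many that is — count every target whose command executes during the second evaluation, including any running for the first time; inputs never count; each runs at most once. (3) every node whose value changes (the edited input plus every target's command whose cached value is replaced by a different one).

gamma.gen now evaluates to 49.
Run set: assets.gen, deps.gen, gamma.gen, meta.gen, patch.gen, render.gen (6 run).
Changed values: assets.gen, bundle.txt, deps.gen, gamma.gen, meta.gen, patch.gen, render.gen.

Initial pass — values computed on the first demand:
  assets.gen = mul(3, 3) = 9
  meta.gen = max2(9, 3) = 9
  patch.gen = absv(9) = 9
  render.gen = neg(9) = -9
  deps.gen = absv(-9) = 9
  gamma.gen = min2(9, 9) = 9

Second demand — change propagation:
  assets.gen: re-runs because bundle.txt 3->7; bundle.txt 3->7; new result 49.
  meta.gen: re-runs because assets.gen 9->49; bundle.txt 3->7; new result 49.
  patch.gen: re-runs because assets.gen 9->49; new result 49.
  render.gen: re-runs because patch.gen 9->49; new result -49.
  deps.gen: re-runs because render.gen -9->-49; new result 49.
  gamma.gen: re-runs because deps.gen 9->49; meta.gen 9->49; new result 49.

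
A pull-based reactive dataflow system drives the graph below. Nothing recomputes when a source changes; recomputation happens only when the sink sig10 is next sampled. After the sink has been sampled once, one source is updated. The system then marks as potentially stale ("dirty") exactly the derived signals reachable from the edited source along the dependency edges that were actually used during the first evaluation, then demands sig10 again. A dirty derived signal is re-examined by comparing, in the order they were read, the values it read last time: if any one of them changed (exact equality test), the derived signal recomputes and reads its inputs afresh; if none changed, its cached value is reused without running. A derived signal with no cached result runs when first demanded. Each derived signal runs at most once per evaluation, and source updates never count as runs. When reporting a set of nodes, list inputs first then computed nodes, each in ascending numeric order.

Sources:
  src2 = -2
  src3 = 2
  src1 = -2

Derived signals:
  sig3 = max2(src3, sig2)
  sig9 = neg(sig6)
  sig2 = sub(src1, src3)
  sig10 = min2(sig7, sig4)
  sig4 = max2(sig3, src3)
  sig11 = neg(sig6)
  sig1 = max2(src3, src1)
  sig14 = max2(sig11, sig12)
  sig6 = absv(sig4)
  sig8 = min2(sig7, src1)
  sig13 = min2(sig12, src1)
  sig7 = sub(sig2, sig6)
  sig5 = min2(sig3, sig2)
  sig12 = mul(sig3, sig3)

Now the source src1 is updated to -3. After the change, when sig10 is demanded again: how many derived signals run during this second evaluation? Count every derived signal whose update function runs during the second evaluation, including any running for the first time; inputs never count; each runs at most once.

Derived signals that run: sig2, sig3, sig7, sig10 — 4 in total.
Key observation: the cutoff stops propagation at sig4 — its inputs' values are unchanged, so it reuses its cache.

First evaluation (everything demanded from the output):
  sig2 = sub(-2, 2) = -4
  sig3 = max2(2, -4) = 2
  sig4 = max2(2, 2) = 2
  sig6 = absv(2) = 2
  sig7 = sub(-4, 2) = -6
  sig10 = min2(-6, 2) = -6

Propagation after the edit:
  sig2: runs — src1 -2->-3; result -5.
  sig3: runs — sig2 -4->-5; result 2 (same value as before).
  sig4: checked — values it read are unchanged (sig3 unchanged, src3 unchanged); reused cached 2 without running.
  sig6: checked — values it read are unchanged (sig4 unchanged); reused cached 2 without running.
  sig7: runs — sig2 -4->-5; result -7.
  sig10: runs — sig7 -6->-7; result -7.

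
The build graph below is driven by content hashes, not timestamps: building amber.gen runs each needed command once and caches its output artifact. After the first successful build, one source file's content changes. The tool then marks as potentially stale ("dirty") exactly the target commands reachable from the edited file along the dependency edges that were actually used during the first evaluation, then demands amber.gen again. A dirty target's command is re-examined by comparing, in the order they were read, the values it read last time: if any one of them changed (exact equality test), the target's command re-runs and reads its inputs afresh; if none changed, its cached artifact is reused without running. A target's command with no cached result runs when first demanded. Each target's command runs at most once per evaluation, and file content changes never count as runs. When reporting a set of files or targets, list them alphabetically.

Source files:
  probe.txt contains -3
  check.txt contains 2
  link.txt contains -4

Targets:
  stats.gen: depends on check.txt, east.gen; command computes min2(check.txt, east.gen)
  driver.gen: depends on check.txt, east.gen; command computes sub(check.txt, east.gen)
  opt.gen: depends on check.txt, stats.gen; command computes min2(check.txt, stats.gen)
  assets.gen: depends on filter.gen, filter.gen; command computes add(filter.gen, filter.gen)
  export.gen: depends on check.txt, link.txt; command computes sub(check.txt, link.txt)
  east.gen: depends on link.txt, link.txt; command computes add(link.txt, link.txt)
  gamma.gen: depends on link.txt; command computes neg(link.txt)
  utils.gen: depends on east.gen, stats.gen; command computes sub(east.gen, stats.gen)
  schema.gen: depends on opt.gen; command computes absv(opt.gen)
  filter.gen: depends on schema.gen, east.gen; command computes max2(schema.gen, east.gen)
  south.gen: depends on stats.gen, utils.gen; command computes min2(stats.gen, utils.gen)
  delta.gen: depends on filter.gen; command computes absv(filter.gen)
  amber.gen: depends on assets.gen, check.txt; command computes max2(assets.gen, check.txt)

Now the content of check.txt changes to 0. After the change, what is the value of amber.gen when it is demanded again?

amber.gen now evaluates to 16.
The important point: at schema.gen every value read last time is unchanged, so the dirty flag clears without a run.

Initial pass — values computed on the first demand:
  east.gen = add(-4, -4) = -8
  stats.gen = min2(2, -8) = -8
  opt.gen = min2(2, -8) = -8
  schema.gen = absv(-8) = 8
  filter.gen = max2(8, -8) = 8
  assets.gen = add(8, 8) = 16
  amber.gen = max2(16, 2) = 16

Second demand — change propagation:
  stats.gen: re-runs because check.txt 2->0; new result -8 (unchanged).
  opt.gen: re-runs because check.txt 2->0; new result -8 (unchanged).
  schema.gen: re-examined; everything it read last time is the same (opt.gen unchanged) — cache 8 kept, no run.
  filter.gen: re-examined; everything it read last time is the same (schema.gen unchanged, east.gen unchanged) — cache 8 kept, no run.
  assets.gen: re-examined; everything it read last time is the same (filter.gen unchanged, filter.gen unchanged) — cache 16 kept, no run.
  amber.gen: re-runs because check.txt 2->0; new result 16 (unchanged).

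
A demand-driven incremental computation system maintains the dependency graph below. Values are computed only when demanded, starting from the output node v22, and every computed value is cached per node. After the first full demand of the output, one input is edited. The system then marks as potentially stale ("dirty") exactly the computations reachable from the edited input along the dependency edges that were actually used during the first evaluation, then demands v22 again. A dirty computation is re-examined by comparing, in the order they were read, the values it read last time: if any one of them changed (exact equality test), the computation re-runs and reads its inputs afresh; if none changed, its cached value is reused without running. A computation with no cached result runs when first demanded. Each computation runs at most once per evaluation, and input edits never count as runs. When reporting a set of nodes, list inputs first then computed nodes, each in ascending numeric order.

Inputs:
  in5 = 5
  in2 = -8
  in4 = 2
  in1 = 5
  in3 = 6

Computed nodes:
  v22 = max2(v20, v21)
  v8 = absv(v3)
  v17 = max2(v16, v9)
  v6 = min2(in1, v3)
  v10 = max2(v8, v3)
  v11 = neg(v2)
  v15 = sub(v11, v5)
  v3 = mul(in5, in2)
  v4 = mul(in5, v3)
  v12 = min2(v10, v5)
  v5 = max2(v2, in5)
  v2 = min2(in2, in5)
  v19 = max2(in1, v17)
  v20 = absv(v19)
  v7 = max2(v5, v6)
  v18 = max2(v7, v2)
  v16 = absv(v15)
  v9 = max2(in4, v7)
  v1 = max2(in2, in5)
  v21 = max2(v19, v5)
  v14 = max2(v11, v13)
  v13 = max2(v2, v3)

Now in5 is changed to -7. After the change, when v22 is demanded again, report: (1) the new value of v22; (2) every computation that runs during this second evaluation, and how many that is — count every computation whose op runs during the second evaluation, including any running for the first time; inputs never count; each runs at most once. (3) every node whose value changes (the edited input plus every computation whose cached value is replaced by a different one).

New value of v22: 15.
Computations that run: v2, v3, v5, v6, v7, v15, v16, v17, v19, v20, v21, v22 — 12 in total.
Values that change: in5, v3, v5, v6, v15, v16, v17, v19, v20, v21, v22.
Key observation: the cutoff stops propagation at v9 — its inputs' values are unchanged, so it reuses its cache.

First evaluation (everything demanded from the output):
  v2 = min2(-8, 5) = -8
  v3 = mul(5, -8) = -40
  v5 = max2(-8, 5) = 5
  v6 = min2(5, -40) = -40
  v7 = max2(5, -40) = 5
  v9 = max2(2, 5) = 5
  v11 = neg(-8) = 8
  v15 = sub(8, 5) = 3
  v16 = absv(3) = 3
  v17 = max2(3, 5) = 5
  v19 = max2(5, 5) = 5
  v20 = absv(5) = 5
  v21 = max2(5, 5) = 5
  v22 = max2(5, 5) = 5

Propagation after the edit:
  v2: runs — in5 5->-7; result -8 (same value as before).
  v3: runs — in5 5->-7; result 56.
  v5: runs — in5 5->-7; result -7.
  v6: runs — v3 -40->56; result 5.
  v7: runs — v5 5->-7; v6 -40->5; result 5 (same value as before).
  v9: checked — values it read are unchanged (in4 unchanged, v7 unchanged); reused cached 5 without running.
  v11: checked — values it read are unchanged (v2 unchanged); reused cached 8 without running.
  v15: runs — v5 5->-7; result 15.
  v16: runs — v15 3->15; result 15.
  v17: runs — v16 3->15; result 15.
  v19: runs — v17 5->15; result 15.
  v20: runs — v19 5->15; result 15.
  v21: runs — v19 5->15; v5 5->-7; result 15.
  v22: runs — v20 5->15; v21 5->15; result 15.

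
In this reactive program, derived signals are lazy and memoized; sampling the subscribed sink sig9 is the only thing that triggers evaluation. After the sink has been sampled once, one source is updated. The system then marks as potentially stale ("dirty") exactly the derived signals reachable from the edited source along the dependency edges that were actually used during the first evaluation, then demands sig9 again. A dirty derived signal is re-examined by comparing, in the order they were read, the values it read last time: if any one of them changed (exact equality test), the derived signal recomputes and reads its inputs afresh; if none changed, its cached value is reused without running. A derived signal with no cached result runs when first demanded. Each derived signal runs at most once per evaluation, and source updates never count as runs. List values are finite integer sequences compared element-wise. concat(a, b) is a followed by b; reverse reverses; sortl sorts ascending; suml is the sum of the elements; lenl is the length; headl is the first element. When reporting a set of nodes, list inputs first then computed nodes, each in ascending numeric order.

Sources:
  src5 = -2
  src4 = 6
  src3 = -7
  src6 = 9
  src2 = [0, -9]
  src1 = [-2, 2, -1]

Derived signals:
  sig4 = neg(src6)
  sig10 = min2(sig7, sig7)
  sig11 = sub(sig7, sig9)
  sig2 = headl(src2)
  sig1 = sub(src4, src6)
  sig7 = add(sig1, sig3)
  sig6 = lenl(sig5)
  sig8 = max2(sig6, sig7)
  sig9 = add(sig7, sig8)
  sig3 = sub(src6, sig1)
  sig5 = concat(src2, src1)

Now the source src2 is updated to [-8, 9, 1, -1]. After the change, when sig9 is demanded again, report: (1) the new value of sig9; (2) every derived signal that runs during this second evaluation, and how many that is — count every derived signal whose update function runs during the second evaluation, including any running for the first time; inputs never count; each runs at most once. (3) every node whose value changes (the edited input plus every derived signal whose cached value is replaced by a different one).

First demand of the output computes:
  sig1 = sub(6, 9) = -3
  sig3 = sub(9, -3) = 12
  sig5 = concat([0, -9], [-2, 2, -1]) = [0, -9, -2, 2, -1]
  sig6 = lenl([0, -9, -2, 2, -1]) = 5
  sig7 = add(-3, 12) = 9
  sig8 = max2(5, 9) = 9
  sig9 = add(9, 9) = 18

After the edit, cleaning proceeds:
  sig5: a read changed (src2 [0, -9]->[-8, 9, 1, -1]) — executes, giving [-8, 9, 1, -1, -2, 2, -1].
  sig6: a read changed (sig5 [0, -9, -2, 2, -1]->[-8, 9, 1, -1, -2, 2, -1]) — executes, giving 7.
  sig8: a read changed (sig6 5->7) — executes, giving 9 — identical to its old value.
  sig9: dirty, but its reads are unchanged (sig7 unchanged, sig8 unchanged); cached 18 stands.

Note the absorption at sig8: it re-runs yet its value is the same, leaving the output's value untouched.

Demanding sig9 again yields 18.
3 derived signals run: sig5, sig6, sig8.
The nodes whose values change: src2, sig5, sig6.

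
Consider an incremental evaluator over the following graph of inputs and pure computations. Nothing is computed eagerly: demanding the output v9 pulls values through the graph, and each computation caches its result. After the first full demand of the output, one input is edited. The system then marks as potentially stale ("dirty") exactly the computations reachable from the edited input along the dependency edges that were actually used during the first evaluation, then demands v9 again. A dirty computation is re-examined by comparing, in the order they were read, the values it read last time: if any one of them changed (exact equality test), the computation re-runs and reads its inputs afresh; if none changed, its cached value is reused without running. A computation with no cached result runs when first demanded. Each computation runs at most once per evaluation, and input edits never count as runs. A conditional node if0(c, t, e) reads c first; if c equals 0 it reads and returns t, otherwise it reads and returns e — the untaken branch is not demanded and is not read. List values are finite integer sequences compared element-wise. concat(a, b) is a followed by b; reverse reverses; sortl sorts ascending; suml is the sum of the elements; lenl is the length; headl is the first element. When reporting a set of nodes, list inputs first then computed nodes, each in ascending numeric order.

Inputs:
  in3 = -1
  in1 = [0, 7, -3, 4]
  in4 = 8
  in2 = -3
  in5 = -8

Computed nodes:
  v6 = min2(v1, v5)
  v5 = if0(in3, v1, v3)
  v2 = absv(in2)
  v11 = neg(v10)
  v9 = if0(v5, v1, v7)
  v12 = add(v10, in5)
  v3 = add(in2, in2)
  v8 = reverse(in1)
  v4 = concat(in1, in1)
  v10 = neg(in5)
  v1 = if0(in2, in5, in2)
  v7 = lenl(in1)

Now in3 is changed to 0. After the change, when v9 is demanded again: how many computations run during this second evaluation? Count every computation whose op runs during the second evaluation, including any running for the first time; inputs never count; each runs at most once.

Run set: v1, v5, v9 (3 run).
The important point: the flipped condition pulls in fresh nodes; v1 runs for the first time.

Initial pass — values computed on the first demand:
  v3 = add(-3, -3) = -6
  v5 = if0(in3=-1 -> else branch v3) = -6
  v7 = lenl([0, 7, -3, 4]) = 4
  v9 = if0(v5=-6 -> else branch v7) = 4

Second demand — change propagation:
  v1: newly demanded (no cache) — executes and yields -3.
  v5: re-runs because in3 -1->0; new result -3.
  v9: re-runs because v5 -6->-3; new result 4 (unchanged).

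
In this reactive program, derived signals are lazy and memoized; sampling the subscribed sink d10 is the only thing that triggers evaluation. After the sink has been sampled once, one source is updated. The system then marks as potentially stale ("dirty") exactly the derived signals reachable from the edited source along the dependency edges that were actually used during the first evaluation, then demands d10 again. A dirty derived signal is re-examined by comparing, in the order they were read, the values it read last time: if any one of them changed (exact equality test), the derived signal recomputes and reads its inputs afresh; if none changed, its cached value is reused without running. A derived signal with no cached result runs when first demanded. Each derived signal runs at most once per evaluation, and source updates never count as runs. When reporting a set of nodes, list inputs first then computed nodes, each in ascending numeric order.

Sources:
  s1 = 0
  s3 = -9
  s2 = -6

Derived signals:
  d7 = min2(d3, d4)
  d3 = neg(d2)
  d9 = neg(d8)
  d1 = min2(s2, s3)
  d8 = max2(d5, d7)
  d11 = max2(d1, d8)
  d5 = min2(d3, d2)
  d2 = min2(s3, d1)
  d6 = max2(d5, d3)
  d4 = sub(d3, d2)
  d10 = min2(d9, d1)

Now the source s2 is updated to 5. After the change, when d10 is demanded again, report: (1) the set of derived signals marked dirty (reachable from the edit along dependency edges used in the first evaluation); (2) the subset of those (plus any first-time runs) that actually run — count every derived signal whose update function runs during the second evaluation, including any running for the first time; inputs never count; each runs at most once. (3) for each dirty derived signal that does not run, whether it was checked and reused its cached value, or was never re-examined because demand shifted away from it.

First demand of the output computes:
  d1 = min2(-6, -9) = -9
  d2 = min2(-9, -9) = -9
  d3 = neg(-9) = 9
  d4 = sub(9, -9) = 18
  d5 = min2(9, -9) = -9
  d7 = min2(9, 18) = 9
  d8 = max2(-9, 9) = 9
  d9 = neg(9) = -9
  d10 = min2(-9, -9) = -9

After the edit, cleaning proceeds:
  d1: a read changed (s2 -6->5) — executes, giving -9 — identical to its old value.
  d2: dirty, but its reads are unchanged (s3 unchanged, d1 unchanged); cached -9 stands.
  d3: dirty, but its reads are unchanged (d2 unchanged); cached 9 stands.
  d4: dirty, but its reads are unchanged (d3 unchanged, d2 unchanged); cached 18 stands.
  d5: dirty, but its reads are unchanged (d3 unchanged, d2 unchanged); cached -9 stands.
  d7: dirty, but its reads are unchanged (d3 unchanged, d4 unchanged); cached 9 stands.
  d8: dirty, but its reads are unchanged (d5 unchanged, d7 unchanged); cached 9 stands.
  d9: dirty, but its reads are unchanged (d8 unchanged); cached -9 stands.
  d10: dirty, but its reads are unchanged (d9 unchanged, d1 unchanged); cached -9 stands.

Note the absorption at d1: it re-runs yet its value is the same, leaving the output's value untouched.

The edit dirties: d1, d2, d3, d4, d5, d7, d8, d9, d10.
1 derived signals run: d1.
Cache hits after checking: d2, d3, d4, d5, d7, d8, d9, d10.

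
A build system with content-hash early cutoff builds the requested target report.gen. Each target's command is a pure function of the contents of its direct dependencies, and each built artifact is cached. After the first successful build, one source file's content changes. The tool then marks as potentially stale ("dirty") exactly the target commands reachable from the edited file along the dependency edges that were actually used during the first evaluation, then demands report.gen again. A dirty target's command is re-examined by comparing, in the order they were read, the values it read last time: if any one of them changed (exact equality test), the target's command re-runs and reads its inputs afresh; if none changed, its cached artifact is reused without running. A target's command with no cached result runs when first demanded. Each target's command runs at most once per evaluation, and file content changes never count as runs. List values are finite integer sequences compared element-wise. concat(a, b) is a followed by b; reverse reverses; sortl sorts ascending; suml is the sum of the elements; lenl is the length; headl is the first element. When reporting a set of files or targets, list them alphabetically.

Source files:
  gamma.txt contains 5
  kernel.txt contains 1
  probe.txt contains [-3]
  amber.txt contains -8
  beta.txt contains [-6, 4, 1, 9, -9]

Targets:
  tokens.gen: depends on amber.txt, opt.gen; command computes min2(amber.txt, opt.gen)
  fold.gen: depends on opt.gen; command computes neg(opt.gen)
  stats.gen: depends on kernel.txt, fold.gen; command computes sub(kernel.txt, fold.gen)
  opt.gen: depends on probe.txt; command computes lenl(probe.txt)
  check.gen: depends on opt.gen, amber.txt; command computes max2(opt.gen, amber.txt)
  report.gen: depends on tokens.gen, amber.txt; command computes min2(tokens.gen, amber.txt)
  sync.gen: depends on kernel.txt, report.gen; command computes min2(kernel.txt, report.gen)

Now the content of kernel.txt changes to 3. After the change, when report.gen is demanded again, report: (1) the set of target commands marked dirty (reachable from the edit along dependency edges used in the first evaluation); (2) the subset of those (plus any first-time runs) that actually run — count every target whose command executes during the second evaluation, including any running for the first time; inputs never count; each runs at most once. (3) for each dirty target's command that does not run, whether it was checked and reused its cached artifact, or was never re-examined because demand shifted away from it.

First evaluation (everything demanded from the output):
  opt.gen = lenl([-3]) = 1
  tokens.gen = min2(-8, 1) = -8
  report.gen = min2(-8, -8) = -8

Propagation after the edit:
  kernel.txt feeds no computation that the output demands — nothing is marked dirty and nothing runs.

Key observation: kernel.txt is never demanded by the output, so the edit triggers no recomputation at all.

Marked dirty: none.
Target commands that run: none — 0 in total.
Every dirty target's command ran.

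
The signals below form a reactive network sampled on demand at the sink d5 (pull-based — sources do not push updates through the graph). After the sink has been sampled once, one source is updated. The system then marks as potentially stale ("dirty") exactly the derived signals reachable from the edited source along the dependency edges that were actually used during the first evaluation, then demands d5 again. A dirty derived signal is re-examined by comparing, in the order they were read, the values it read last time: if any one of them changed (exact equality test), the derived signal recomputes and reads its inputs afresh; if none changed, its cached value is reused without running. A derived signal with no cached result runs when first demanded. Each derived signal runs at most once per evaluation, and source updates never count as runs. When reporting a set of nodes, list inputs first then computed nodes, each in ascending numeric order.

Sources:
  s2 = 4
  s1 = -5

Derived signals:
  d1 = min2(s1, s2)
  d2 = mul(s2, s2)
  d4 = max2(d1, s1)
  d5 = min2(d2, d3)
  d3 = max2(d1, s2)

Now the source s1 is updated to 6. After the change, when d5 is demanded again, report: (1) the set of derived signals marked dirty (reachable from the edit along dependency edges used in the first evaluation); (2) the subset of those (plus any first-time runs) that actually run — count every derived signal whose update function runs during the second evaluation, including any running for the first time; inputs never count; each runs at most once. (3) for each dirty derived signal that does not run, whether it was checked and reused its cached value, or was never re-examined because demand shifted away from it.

Initial pass — values computed on the first demand:
  d1 = min2(-5, 4) = -5
  d2 = mul(4, 4) = 16
  d3 = max2(-5, 4) = 4
  d5 = min2(16, 4) = 4

Second demand — change propagation:
  d1: re-runs because s1 -5->6; new result 4.
  d3: re-runs because d1 -5->4; new result 4 (unchanged).
  d5: re-examined; everything it read last time is the same (d2 unchanged, d3 unchanged) — cache 4 kept, no run.

The important point: d3 recomputes to an identical value, and the output ends up unchanged.

Dirty set: d1, d3, d5.
Run set: d1, d3 (2 run).
Re-examined without running (cache reused): d5.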